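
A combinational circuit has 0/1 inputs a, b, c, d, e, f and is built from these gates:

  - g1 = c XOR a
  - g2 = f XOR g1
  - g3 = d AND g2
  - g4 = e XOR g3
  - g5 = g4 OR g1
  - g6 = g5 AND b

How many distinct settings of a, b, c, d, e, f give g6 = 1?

24

g6 = g5 AND b must be 1, so both g5 = 1 and b = 1.
g5 = g4 OR g1 must be 1, so at least one of g4, g1 is 1.
Enumerating the 64 input combinations, 24 give g6 = 1 and 40 give g6 = 0.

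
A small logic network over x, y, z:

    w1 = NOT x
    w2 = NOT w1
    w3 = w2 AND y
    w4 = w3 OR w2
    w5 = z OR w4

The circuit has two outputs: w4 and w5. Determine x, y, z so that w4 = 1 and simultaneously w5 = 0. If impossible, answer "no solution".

Across all 8 input combinations, none give both w4 = 1 and w5 = 0.

no solution exists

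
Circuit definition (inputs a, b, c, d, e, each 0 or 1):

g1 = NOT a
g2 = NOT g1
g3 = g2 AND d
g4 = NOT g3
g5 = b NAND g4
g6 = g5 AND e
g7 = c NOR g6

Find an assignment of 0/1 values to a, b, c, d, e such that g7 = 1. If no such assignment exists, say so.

Check with a=1 b=1 c=0 d=0 e=0:
g1 = NOT a = NOT 1 = 0
g2 = NOT g1 = NOT 0 = 1
g3 = g2 AND d = 1 AND 0 = 0
g4 = NOT g3 = NOT 0 = 1
g5 = b NAND g4 = 1 NAND 1 = 0
g6 = g5 AND e = 0 AND 0 = 0
g7 = c NOR g6 = 0 NOR 0 = 1
So g7 = 1 as required.

a=1 b=1 c=0 d=0 e=0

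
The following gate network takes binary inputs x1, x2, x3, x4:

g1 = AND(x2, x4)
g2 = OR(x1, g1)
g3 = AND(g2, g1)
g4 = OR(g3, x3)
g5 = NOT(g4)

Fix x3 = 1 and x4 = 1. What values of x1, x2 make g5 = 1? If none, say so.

With x3 = 1 and x4 = 1 fixed, none of the 4 settings of x1, x2 give g5 = 1.
For example, with x1=0, x2=0:
g1 = AND(x2, x4) = AND(0, 1) = 0
g2 = OR(x1, g1) = OR(0, 0) = 0
g3 = AND(g2, g1) = AND(0, 0) = 0
g4 = OR(g3, x3) = OR(0, 1) = 1
g5 = NOT(g4) = NOT 1 = 0
giving g5 = 0 ≠ 1.

no solution exists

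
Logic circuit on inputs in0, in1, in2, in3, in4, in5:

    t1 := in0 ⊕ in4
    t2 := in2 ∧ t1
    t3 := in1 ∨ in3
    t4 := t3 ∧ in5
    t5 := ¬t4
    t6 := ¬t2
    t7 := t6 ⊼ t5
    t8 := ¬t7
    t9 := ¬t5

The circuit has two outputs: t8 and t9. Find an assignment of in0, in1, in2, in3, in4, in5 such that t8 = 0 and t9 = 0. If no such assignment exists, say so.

Check with in0=1 in1=0 in2=1 in3=0 in4=0 in5=0:
t1 = in0 ⊕ in4 = 1 ⊕ 0 = 1
t2 = in2 ∧ t1 = 1 ∧ 1 = 1
t3 = in1 ∨ in3 = 0 ∨ 0 = 0
t4 = t3 ∧ in5 = 0 ∧ 0 = 0
t5 = ¬t4 = ¬0 = 1
t6 = ¬t2 = ¬1 = 0
t7 = t6 ⊼ t5 = 0 ⊼ 1 = 1
t8 = ¬t7 = ¬1 = 0
t9 = ¬t5 = ¬1 = 0
So t8 = 0 and t9 = 0.

in0=1 in1=0 in2=1 in3=0 in4=0 in5=0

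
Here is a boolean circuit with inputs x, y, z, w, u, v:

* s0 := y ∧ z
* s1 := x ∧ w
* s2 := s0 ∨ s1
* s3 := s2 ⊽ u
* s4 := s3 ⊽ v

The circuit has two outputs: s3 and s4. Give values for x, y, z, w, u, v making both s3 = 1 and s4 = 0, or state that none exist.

x=1, y=1, z=0, w=0, u=0, v=1

Check with x=1, y=1, z=0, w=0, u=0, v=1:
s0 = y ∧ z = 1 ∧ 0 = 0
s1 = x ∧ w = 1 ∧ 0 = 0
s2 = s0 ∨ s1 = 0 ∨ 0 = 0
s3 = s2 ⊽ u = 0 ⊽ 0 = 1
s4 = s3 ⊽ v = 1 ⊽ 1 = 0
So s3 = 1 and s4 = 0.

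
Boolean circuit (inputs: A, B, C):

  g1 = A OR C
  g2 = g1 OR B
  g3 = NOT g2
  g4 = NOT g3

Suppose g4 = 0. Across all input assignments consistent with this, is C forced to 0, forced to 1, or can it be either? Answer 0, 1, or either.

0

g4 = NOT g3 must be 0, so g3 = 1.
Every assignment with g4 = 0 has C = 0; there are 1 such assignment(s).
  A=0, B=0, C=0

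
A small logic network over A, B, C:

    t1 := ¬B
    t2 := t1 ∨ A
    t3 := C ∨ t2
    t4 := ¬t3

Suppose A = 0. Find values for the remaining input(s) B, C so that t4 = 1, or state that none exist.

B=1, C=0

t4 = ¬t3 must be 1, so t3 = 0.
Check with A = 0 and B=1, C=0:
t1 = ¬B = ¬1 = 0
t2 = t1 ∨ A = 0 ∨ 0 = 0
t3 = C ∨ t2 = 0 ∨ 0 = 0
t4 = ¬t3 = ¬0 = 1
So t4 = 1.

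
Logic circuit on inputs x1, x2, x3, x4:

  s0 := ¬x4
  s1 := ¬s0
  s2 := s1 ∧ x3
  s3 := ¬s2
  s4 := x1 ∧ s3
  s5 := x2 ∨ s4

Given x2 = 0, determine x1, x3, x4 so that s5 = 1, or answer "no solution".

Check with x2 = 0 and x1=1, x3=1, x4=0:
s0 = ¬x4 = ¬0 = 1
s1 = ¬s0 = ¬1 = 0
s2 = s1 ∧ x3 = 0 ∧ 1 = 0
s3 = ¬s2 = ¬0 = 1
s4 = x1 ∧ s3 = 1 ∧ 1 = 1
s5 = x2 ∨ s4 = 0 ∨ 1 = 1
So s5 = 1.

x1=1, x3=1, x4=0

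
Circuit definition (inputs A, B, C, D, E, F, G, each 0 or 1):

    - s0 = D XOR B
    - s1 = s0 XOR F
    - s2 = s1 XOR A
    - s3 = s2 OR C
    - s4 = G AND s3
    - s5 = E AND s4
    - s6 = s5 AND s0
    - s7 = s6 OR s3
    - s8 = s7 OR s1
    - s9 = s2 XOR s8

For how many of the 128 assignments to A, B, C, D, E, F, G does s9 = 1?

48

s9 = s2 XOR s8 must be 1, so s2 and s8 differ.
Enumerating the 128 input combinations, 48 give s9 = 1 and 80 give s9 = 0.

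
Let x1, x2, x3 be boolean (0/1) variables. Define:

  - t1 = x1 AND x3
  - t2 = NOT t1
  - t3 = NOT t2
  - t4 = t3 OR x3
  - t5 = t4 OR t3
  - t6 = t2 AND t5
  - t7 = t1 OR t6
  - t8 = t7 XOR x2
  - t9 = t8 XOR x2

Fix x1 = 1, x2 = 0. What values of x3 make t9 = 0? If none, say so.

t9 = t8 XOR x2 must be 0, so t8 and x2 are equal.
Check with x1 = 1, x2 = 0 and x3=0:
t1 = x1 AND x3 = 1 AND 0 = 0
t2 = NOT t1 = NOT 0 = 1
t3 = NOT t2 = NOT 1 = 0
t4 = t3 OR x3 = 0 OR 0 = 0
t5 = t4 OR t3 = 0 OR 0 = 0
t6 = t2 AND t5 = 1 AND 0 = 0
t7 = t1 OR t6 = 0 OR 0 = 0
t8 = t7 XOR x2 = 0 XOR 0 = 0
t9 = t8 XOR x2 = 0 XOR 0 = 0
So t9 = 0.

x3=0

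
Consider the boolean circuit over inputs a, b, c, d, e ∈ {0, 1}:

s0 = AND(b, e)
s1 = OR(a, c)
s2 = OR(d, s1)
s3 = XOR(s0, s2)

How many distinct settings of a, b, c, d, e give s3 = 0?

10

s3 = XOR(s0, s2) must be 0, so s0 and s2 are equal.
Enumerating the 32 input combinations, 10 give s3 = 0 and 22 give s3 = 1.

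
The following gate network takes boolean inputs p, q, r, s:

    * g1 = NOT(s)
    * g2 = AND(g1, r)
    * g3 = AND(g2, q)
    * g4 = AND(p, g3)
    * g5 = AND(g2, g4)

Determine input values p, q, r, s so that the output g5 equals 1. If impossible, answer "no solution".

Check with p=1 q=1 r=1 s=0:
g1 = NOT(s) = NOT 0 = 1
g2 = AND(g1, r) = AND(1, 1) = 1
g3 = AND(g2, q) = AND(1, 1) = 1
g4 = AND(p, g3) = AND(1, 1) = 1
g5 = AND(g2, g4) = AND(1, 1) = 1
So g5 = 1 as required.

p=1 q=1 r=1 s=0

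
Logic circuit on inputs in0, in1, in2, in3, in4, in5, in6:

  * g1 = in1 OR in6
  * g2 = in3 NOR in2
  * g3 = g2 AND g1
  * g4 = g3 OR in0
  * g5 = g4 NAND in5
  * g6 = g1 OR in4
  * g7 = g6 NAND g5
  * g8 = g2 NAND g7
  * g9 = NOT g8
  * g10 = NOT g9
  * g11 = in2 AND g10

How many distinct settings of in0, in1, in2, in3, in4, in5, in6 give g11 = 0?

64

g11 = in2 AND g10 must be 0, so at least one of in2, g10 is 0.
Enumerating the 128 input combinations, 64 give g11 = 0 and 64 give g11 = 1.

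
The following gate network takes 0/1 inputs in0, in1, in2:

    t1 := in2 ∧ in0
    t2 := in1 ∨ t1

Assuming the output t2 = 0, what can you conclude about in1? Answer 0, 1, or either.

0

t2 = in1 ∨ t1 must be 0, so both in1 = 0 and t1 = 0.
t1 = in2 ∧ in0 must be 0, so at least one of in2, in0 is 0.
Every assignment with t2 = 0 has in1 = 0; there are 3 such assignment(s).
  in0=0, in1=0, in2=0
  in0=0, in1=0, in2=1
  in0=1, in1=0, in2=0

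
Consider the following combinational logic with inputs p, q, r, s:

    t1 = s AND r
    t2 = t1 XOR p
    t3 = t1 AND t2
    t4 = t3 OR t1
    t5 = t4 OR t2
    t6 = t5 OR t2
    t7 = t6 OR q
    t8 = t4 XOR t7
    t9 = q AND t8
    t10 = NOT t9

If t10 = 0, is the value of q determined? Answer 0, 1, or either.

1

t10 = NOT t9 must be 0, so t9 = 1.
t9 = q AND t8 must be 1, so both q = 1 and t8 = 1.
Every assignment with t10 = 0 has q = 1; there are 6 such assignment(s).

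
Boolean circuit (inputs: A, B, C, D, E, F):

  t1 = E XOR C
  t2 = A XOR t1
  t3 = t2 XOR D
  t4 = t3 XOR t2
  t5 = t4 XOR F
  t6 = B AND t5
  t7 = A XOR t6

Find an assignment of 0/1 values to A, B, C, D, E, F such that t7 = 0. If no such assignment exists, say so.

A=0, B=1, C=1, D=1, E=0, F=1

Check with A=0, B=1, C=1, D=1, E=0, F=1:
t1 = E XOR C = 0 XOR 1 = 1
t2 = A XOR t1 = 0 XOR 1 = 1
t3 = t2 XOR D = 1 XOR 1 = 0
t4 = t3 XOR t2 = 0 XOR 1 = 1
t5 = t4 XOR F = 1 XOR 1 = 0
t6 = B AND t5 = 1 AND 0 = 0
t7 = A XOR t6 = 0 XOR 0 = 0
So t7 = 0 as required.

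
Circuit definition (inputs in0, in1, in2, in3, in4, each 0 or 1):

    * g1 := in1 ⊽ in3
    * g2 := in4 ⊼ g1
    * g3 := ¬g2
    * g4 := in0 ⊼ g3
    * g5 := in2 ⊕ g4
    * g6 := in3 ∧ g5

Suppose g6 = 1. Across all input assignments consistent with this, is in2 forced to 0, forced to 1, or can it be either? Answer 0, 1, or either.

g6 = in3 ∧ g5 must be 1, so both in3 = 1 and g5 = 1.
Every assignment with g6 = 1 has in2 = 0; there are 8 such assignment(s).

0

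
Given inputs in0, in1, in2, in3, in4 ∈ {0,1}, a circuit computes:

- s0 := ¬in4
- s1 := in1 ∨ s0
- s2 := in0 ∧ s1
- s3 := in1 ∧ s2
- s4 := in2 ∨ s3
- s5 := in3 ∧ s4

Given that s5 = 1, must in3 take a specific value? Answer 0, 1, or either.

s5 = in3 ∧ s4 must be 1, so both in3 = 1 and s4 = 1.
s4 = in2 ∨ s3 must be 1, so at least one of in2, s3 is 1.
Every assignment with s5 = 1 has in3 = 1; there are 10 such assignment(s).

1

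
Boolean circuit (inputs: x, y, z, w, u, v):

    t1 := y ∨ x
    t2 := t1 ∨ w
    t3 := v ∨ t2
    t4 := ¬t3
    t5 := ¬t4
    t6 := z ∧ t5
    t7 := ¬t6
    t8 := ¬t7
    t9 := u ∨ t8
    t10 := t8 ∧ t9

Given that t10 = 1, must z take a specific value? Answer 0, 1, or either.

t10 = t8 ∧ t9 must be 1, so both t8 = 1 and t9 = 1.
t8 = ¬t7 must be 1, so t7 = 0.
Every assignment with t10 = 1 has z = 1; there are 30 such assignment(s).

1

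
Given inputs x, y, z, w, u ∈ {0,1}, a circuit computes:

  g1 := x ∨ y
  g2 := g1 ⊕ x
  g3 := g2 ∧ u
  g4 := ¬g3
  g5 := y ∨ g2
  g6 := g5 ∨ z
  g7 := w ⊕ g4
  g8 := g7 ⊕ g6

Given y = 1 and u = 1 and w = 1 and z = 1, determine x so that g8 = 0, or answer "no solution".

x=0

g8 = g7 ⊕ g6 must be 0, so g7 and g6 are equal.
Check with y = 1 and u = 1 and w = 1 and z = 1 and x=0:
g1 = x ∨ y = 0 ∨ 1 = 1
g2 = g1 ⊕ x = 1 ⊕ 0 = 1
g3 = g2 ∧ u = 1 ∧ 1 = 1
g4 = ¬g3 = ¬1 = 0
g5 = y ∨ g2 = 1 ∨ 1 = 1
g6 = g5 ∨ z = 1 ∨ 1 = 1
g7 = w ⊕ g4 = 1 ⊕ 0 = 1
g8 = g7 ⊕ g6 = 1 ⊕ 1 = 0
So g8 = 0.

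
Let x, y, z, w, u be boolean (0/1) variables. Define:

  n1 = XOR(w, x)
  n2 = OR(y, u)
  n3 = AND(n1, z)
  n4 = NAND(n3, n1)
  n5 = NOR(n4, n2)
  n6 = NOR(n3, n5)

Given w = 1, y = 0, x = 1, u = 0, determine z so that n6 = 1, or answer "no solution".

z=1

n6 = NOR(n3, n5) must be 1, so both n3 = 0 and n5 = 0.
Check with w = 1, y = 0, x = 1, u = 0 and z=1:
n1 = XOR(w, x) = XOR(1, 1) = 0
n2 = OR(y, u) = OR(0, 0) = 0
n3 = AND(n1, z) = AND(0, 1) = 0
n4 = NAND(n3, n1) = NAND(0, 0) = 1
n5 = NOR(n4, n2) = NOR(1, 0) = 0
n6 = NOR(n3, n5) = NOR(0, 0) = 1
So n6 = 1.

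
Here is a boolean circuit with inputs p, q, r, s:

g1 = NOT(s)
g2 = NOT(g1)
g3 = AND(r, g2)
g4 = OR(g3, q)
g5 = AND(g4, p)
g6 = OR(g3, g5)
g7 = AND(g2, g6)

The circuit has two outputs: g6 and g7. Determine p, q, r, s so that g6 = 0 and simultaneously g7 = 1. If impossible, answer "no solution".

Across all 16 input combinations, none give both g6 = 0 and g7 = 1.

no solution exists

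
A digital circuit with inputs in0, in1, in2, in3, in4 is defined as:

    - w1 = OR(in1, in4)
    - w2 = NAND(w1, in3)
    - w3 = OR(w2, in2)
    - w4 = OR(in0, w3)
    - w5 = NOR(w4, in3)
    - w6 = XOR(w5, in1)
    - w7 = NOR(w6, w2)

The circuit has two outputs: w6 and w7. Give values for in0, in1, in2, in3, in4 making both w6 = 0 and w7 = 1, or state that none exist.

Check with in0=0, in1=0, in2=0, in3=1, in4=1:
w1 = OR(in1, in4) = OR(0, 1) = 1
w2 = NAND(w1, in3) = NAND(1, 1) = 0
w3 = OR(w2, in2) = OR(0, 0) = 0
w4 = OR(in0, w3) = OR(0, 0) = 0
w5 = NOR(w4, in3) = NOR(0, 1) = 0
w6 = XOR(w5, in1) = XOR(0, 0) = 0
w7 = NOR(w6, w2) = NOR(0, 0) = 1
So w6 = 0 and w7 = 1.

in0=0, in1=0, in2=0, in3=1, in4=1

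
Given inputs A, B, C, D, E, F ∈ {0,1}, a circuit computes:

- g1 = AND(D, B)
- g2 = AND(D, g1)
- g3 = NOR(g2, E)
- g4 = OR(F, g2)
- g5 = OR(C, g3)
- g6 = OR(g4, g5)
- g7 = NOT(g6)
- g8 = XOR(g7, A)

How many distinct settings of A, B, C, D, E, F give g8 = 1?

g8 = XOR(g7, A) must be 1, so g7 and A differ.
Enumerating the 64 input combinations, 32 give g8 = 1 and 32 give g8 = 0.

32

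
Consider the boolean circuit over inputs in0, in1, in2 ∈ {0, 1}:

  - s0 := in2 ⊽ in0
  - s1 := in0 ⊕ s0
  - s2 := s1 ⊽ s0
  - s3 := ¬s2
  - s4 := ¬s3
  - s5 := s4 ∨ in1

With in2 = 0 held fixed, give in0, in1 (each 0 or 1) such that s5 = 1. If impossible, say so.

s5 = s4 ∨ in1 must be 1, so at least one of s4, in1 is 1.
Check with in2 = 0 and in0=0, in1=1:
s0 = in2 ⊽ in0 = 0 ⊽ 0 = 1
s1 = in0 ⊕ s0 = 0 ⊕ 1 = 1
s2 = s1 ⊽ s0 = 1 ⊽ 1 = 0
s3 = ¬s2 = ¬0 = 1
s4 = ¬s3 = ¬1 = 0
s5 = s4 ∨ in1 = 0 ∨ 1 = 1
So s5 = 1.

in0=0 in1=1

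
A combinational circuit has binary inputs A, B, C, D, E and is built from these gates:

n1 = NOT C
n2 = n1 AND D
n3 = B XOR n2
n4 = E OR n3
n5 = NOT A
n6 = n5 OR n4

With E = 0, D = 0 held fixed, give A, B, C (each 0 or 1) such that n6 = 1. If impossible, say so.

A=0, B=1, C=0

Check with E = 0, D = 0 and A=0, B=1, C=0:
n1 = NOT C = NOT 0 = 1
n2 = n1 AND D = 1 AND 0 = 0
n3 = B XOR n2 = 1 XOR 0 = 1
n4 = E OR n3 = 0 OR 1 = 1
n5 = NOT A = NOT 0 = 1
n6 = n5 OR n4 = 1 OR 1 = 1
So n6 = 1.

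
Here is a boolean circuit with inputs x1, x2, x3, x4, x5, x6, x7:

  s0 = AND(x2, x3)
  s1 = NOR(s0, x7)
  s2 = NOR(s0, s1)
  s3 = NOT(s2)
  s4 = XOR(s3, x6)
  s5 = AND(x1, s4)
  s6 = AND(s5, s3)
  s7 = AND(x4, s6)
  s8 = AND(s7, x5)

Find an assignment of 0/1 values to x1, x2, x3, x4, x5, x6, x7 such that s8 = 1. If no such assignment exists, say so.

x1=1, x2=1, x3=1, x4=1, x5=1, x6=0, x7=1

s8 = AND(s7, x5) must be 1, so both s7 = 1 and x5 = 1.
Check with x1=1, x2=1, x3=1, x4=1, x5=1, x6=0, x7=1:
s0 = AND(x2, x3) = AND(1, 1) = 1
s1 = NOR(s0, x7) = NOR(1, 1) = 0
s2 = NOR(s0, s1) = NOR(1, 0) = 0
s3 = NOT(s2) = NOT 0 = 1
s4 = XOR(s3, x6) = XOR(1, 0) = 1
s5 = AND(x1, s4) = AND(1, 1) = 1
s6 = AND(s5, s3) = AND(1, 1) = 1
s7 = AND(x4, s6) = AND(1, 1) = 1
s8 = AND(s7, x5) = AND(1, 1) = 1
So s8 = 1 as required.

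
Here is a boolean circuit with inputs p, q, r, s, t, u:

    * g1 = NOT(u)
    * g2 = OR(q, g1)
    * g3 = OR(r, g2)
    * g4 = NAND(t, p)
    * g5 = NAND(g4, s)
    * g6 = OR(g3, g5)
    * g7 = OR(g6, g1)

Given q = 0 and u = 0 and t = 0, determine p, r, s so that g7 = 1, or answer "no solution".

Check with q = 0 and u = 0 and t = 0 and p=0, r=1, s=1:
g1 = NOT(u) = NOT 0 = 1
g2 = OR(q, g1) = OR(0, 1) = 1
g3 = OR(r, g2) = OR(1, 1) = 1
g4 = NAND(t, p) = NAND(0, 0) = 1
g5 = NAND(g4, s) = NAND(1, 1) = 0
g6 = OR(g3, g5) = OR(1, 0) = 1
g7 = OR(g6, g1) = OR(1, 1) = 1
So g7 = 1.

p=0, r=1, s=1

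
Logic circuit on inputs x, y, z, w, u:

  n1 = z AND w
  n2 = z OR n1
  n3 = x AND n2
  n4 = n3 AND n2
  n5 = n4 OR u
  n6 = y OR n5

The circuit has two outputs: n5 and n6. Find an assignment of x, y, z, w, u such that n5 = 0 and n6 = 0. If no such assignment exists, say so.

Check with x=0 y=0 z=0 w=0 u=0:
n1 = z AND w = 0 AND 0 = 0
n2 = z OR n1 = 0 OR 0 = 0
n3 = x AND n2 = 0 AND 0 = 0
n4 = n3 AND n2 = 0 AND 0 = 0
n5 = n4 OR u = 0 OR 0 = 0
n6 = y OR n5 = 0 OR 0 = 0
So n5 = 0 and n6 = 0.

x=0 y=0 z=0 w=0 u=0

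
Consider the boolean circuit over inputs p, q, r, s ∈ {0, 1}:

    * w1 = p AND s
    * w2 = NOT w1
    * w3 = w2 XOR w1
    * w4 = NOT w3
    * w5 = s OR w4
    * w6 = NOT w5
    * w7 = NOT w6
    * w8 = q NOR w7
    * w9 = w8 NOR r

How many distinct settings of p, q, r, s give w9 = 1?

6

w9 = w8 NOR r must be 1, so both w8 = 0 and r = 0.
Satisfying assignments:
  p=0, q=0, r=0, s=1
  p=0, q=1, r=0, s=0
  p=0, q=1, r=0, s=1
  p=1, q=0, r=0, s=1
  p=1, q=1, r=0, s=0
  p=1, q=1, r=0, s=1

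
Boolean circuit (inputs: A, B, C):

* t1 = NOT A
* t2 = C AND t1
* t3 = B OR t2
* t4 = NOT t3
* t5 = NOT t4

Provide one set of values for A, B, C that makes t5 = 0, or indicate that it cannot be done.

t5 = NOT t4 must be 0, so t4 = 1.
Check with A=1 B=0 C=1:
t1 = NOT A = NOT 1 = 0
t2 = C AND t1 = 1 AND 0 = 0
t3 = B OR t2 = 0 OR 0 = 0
t4 = NOT t3 = NOT 0 = 1
t5 = NOT t4 = NOT 1 = 0
So t5 = 0 as required.

A=1 B=0 C=1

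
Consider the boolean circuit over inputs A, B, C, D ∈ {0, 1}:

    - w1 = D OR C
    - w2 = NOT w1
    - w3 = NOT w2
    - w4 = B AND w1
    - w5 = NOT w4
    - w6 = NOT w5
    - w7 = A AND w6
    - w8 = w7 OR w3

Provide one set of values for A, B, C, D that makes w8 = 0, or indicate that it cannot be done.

A=1, B=1, C=0, D=0

w8 = w7 OR w3 must be 0, so both w7 = 0 and w3 = 0.
w7 = A AND w6 must be 0, so at least one of A, w6 is 0.
Check with A=1, B=1, C=0, D=0:
w1 = D OR C = 0 OR 0 = 0
w2 = NOT w1 = NOT 0 = 1
w3 = NOT w2 = NOT 1 = 0
w4 = B AND w1 = 1 AND 0 = 0
w5 = NOT w4 = NOT 0 = 1
w6 = NOT w5 = NOT 1 = 0
w7 = A AND w6 = 1 AND 0 = 0
w8 = w7 OR w3 = 0 OR 0 = 0
So w8 = 0 as required.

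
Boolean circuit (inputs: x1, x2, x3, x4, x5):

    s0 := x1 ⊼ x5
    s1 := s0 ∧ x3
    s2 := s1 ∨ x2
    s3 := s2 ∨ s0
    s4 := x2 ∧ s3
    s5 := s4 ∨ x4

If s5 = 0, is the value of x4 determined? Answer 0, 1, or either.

s5 = s4 ∨ x4 must be 0, so both s4 = 0 and x4 = 0.
Every assignment with s5 = 0 has x4 = 0; there are 8 such assignment(s).

0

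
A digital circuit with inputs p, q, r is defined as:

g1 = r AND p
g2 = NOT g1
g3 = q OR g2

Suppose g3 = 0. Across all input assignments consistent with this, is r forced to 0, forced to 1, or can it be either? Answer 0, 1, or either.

g3 = q OR g2 must be 0, so both q = 0 and g2 = 0.
Every assignment with g3 = 0 has r = 1; there are 1 such assignment(s).
  p=1, q=0, r=1

1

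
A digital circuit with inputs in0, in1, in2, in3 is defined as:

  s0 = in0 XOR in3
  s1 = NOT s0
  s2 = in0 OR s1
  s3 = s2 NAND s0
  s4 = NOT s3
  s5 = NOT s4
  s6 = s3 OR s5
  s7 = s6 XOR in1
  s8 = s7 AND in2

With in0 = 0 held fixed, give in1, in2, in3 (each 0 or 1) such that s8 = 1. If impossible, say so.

in1=0, in2=1, in3=1

Check with in0 = 0 and in1=0, in2=1, in3=1:
s0 = in0 XOR in3 = 0 XOR 1 = 1
s1 = NOT s0 = NOT 1 = 0
s2 = in0 OR s1 = 0 OR 0 = 0
s3 = s2 NAND s0 = 0 NAND 1 = 1
s4 = NOT s3 = NOT 1 = 0
s5 = NOT s4 = NOT 0 = 1
s6 = s3 OR s5 = 1 OR 1 = 1
s7 = s6 XOR in1 = 1 XOR 0 = 1
s8 = s7 AND in2 = 1 AND 1 = 1
So s8 = 1.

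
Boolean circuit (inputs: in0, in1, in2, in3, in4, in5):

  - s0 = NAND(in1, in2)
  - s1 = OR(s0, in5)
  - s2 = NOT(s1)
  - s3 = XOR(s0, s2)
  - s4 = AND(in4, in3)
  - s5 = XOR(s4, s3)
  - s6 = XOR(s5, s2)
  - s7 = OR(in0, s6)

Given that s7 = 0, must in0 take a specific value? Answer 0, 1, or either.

0

s7 = OR(in0, s6) must be 0, so both in0 = 0 and s6 = 0.
s6 = XOR(s5, s2) must be 0, so s5 and s2 are equal.
Every assignment with s7 = 0 has in0 = 0; there are 12 such assignment(s).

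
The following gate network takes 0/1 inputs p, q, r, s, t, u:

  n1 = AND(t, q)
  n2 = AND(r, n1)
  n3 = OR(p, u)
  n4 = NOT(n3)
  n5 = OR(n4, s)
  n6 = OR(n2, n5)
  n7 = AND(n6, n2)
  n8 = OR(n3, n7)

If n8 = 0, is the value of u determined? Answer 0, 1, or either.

0

n8 = OR(n3, n7) must be 0, so both n3 = 0 and n7 = 0.
Every assignment with n8 = 0 has u = 0; there are 14 such assignment(s).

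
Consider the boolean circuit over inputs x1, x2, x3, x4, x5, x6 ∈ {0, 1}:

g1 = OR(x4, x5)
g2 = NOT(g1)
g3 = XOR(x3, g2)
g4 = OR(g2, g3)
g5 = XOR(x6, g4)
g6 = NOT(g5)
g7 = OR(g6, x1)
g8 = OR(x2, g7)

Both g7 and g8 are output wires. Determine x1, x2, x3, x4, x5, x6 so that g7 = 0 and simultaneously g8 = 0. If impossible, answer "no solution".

x1=0, x2=0, x3=0, x4=0, x5=0, x6=0

Check with x1=0, x2=0, x3=0, x4=0, x5=0, x6=0:
g1 = OR(x4, x5) = OR(0, 0) = 0
g2 = NOT(g1) = NOT 0 = 1
g3 = XOR(x3, g2) = XOR(0, 1) = 1
g4 = OR(g2, g3) = OR(1, 1) = 1
g5 = XOR(x6, g4) = XOR(0, 1) = 1
g6 = NOT(g5) = NOT 1 = 0
g7 = OR(g6, x1) = OR(0, 0) = 0
g8 = OR(x2, g7) = OR(0, 0) = 0
So g7 = 0 and g8 = 0.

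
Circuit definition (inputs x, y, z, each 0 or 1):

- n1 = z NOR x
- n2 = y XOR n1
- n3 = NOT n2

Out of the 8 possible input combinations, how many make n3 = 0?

4

n3 = NOT n2 must be 0, so n2 = 1.
n2 = y XOR n1 must be 1, so y and n1 differ.
Satisfying assignments:
  x=0, y=0, z=0
  x=0, y=1, z=1
  x=1, y=1, z=0
  x=1, y=1, z=1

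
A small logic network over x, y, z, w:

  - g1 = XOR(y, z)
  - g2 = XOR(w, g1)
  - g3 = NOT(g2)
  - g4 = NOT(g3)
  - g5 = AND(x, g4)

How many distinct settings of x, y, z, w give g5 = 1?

4

g5 = AND(x, g4) must be 1, so both x = 1 and g4 = 1.
g4 = NOT(g3) must be 1, so g3 = 0.
g3 = NOT(g2) must be 0, so g2 = 1.
Satisfying assignments:
  x=1, y=0, z=0, w=1
  x=1, y=0, z=1, w=0
  x=1, y=1, z=0, w=0
  x=1, y=1, z=1, w=1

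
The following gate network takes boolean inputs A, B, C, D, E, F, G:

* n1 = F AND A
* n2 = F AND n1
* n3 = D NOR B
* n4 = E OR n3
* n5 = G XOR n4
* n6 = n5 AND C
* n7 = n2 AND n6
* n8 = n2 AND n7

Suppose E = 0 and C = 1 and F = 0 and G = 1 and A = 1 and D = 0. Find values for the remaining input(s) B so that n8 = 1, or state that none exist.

With E = 0 and C = 1 and F = 0 and G = 1 and A = 1 and D = 0 fixed, none of the 2 settings of B give n8 = 1.
For example, with B=1:
n1 = F AND A = 0 AND 1 = 0
n2 = F AND n1 = 0 AND 0 = 0
n3 = D NOR B = 0 NOR 1 = 0
n4 = E OR n3 = 0 OR 0 = 0
n5 = G XOR n4 = 1 XOR 0 = 1
n6 = n5 AND C = 1 AND 1 = 1
n7 = n2 AND n6 = 0 AND 1 = 0
n8 = n2 AND n7 = 0 AND 0 = 0
giving n8 = 0 ≠ 1.

no solution exists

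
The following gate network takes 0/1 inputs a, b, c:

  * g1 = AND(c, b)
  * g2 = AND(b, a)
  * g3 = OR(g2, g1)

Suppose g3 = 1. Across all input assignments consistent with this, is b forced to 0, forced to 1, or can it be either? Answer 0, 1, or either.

1

g3 = OR(g2, g1) must be 1, so at least one of g2, g1 is 1.
Every assignment with g3 = 1 has b = 1; there are 3 such assignment(s).
  a=0, b=1, c=1
  a=1, b=1, c=0
  a=1, b=1, c=1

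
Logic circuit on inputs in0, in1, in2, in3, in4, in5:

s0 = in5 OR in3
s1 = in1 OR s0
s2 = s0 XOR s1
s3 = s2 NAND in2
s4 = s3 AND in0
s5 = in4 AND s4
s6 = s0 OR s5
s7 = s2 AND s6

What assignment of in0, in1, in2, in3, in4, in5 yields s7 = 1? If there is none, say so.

Check with in0=1, in1=1, in2=0, in3=0, in4=1, in5=0:
s0 = in5 OR in3 = 0 OR 0 = 0
s1 = in1 OR s0 = 1 OR 0 = 1
s2 = s0 XOR s1 = 0 XOR 1 = 1
s3 = s2 NAND in2 = 1 NAND 0 = 1
s4 = s3 AND in0 = 1 AND 1 = 1
s5 = in4 AND s4 = 1 AND 1 = 1
s6 = s0 OR s5 = 0 OR 1 = 1
s7 = s2 AND s6 = 1 AND 1 = 1
So s7 = 1 as required.

in0=1, in1=1, in2=0, in3=0, in4=1, in5=0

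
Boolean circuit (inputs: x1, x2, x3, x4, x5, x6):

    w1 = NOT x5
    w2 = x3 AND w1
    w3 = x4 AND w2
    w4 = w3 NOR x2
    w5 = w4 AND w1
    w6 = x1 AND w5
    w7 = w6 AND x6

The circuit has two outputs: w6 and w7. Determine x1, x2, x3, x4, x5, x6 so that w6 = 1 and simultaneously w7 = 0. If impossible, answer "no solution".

x1=1, x2=0, x3=0, x4=0, x5=0, x6=0

Check with x1=1, x2=0, x3=0, x4=0, x5=0, x6=0:
w1 = NOT x5 = NOT 0 = 1
w2 = x3 AND w1 = 0 AND 1 = 0
w3 = x4 AND w2 = 0 AND 0 = 0
w4 = w3 NOR x2 = 0 NOR 0 = 1
w5 = w4 AND w1 = 1 AND 1 = 1
w6 = x1 AND w5 = 1 AND 1 = 1
w7 = w6 AND x6 = 1 AND 0 = 0
So w6 = 1 and w7 = 0.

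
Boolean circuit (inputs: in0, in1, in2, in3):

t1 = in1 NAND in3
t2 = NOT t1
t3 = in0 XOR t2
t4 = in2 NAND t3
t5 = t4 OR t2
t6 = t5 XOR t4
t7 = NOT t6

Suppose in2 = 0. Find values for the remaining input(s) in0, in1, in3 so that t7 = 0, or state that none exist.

no solution exists

With in2 = 0 fixed, none of the 8 settings of in0, in1, in3 give t7 = 0.
For example, with in0=1, in1=1, in3=0:
t1 = in1 NAND in3 = 1 NAND 0 = 1
t2 = NOT t1 = NOT 1 = 0
t3 = in0 XOR t2 = 1 XOR 0 = 1
t4 = in2 NAND t3 = 0 NAND 1 = 1
t5 = t4 OR t2 = 1 OR 0 = 1
t6 = t5 XOR t4 = 1 XOR 1 = 0
t7 = NOT t6 = NOT 0 = 1
giving t7 = 1 ≠ 0.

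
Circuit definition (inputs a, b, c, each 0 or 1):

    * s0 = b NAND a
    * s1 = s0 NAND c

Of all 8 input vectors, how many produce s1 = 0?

3

s1 = s0 NAND c must be 0, so both s0 = 1 and c = 1.
Satisfying assignments:
  a=0, b=0, c=1
  a=0, b=1, c=1
  a=1, b=0, c=1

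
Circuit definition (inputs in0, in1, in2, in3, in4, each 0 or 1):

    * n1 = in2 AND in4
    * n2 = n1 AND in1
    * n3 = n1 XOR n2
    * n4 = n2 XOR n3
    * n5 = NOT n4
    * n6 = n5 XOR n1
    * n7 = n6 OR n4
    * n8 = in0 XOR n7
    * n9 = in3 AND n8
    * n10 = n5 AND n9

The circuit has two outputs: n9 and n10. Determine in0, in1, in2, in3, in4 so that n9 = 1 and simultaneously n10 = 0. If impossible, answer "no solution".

Check with in0=0, in1=0, in2=1, in3=1, in4=1:
n1 = in2 AND in4 = 1 AND 1 = 1
n2 = n1 AND in1 = 1 AND 0 = 0
n3 = n1 XOR n2 = 1 XOR 0 = 1
n4 = n2 XOR n3 = 0 XOR 1 = 1
n5 = NOT n4 = NOT 1 = 0
n6 = n5 XOR n1 = 0 XOR 1 = 1
n7 = n6 OR n4 = 1 OR 1 = 1
n8 = in0 XOR n7 = 0 XOR 1 = 1
n9 = in3 AND n8 = 1 AND 1 = 1
n10 = n5 AND n9 = 0 AND 1 = 0
So n9 = 1 and n10 = 0.

in0=0, in1=0, in2=1, in3=1, in4=1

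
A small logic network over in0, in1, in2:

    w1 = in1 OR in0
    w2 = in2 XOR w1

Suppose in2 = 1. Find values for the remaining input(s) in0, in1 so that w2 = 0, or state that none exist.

in0=1, in1=1

Check with in2 = 1 and in0=1, in1=1:
w1 = in1 OR in0 = 1 OR 1 = 1
w2 = in2 XOR w1 = 1 XOR 1 = 0
So w2 = 0.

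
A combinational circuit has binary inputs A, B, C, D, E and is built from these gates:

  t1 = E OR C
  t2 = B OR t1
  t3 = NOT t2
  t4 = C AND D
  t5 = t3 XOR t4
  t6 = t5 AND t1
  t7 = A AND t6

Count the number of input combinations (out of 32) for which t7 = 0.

28

t7 = A AND t6 must be 0, so at least one of A, t6 is 0.
Enumerating the 32 input combinations, 28 give t7 = 0 and 4 give t7 = 1.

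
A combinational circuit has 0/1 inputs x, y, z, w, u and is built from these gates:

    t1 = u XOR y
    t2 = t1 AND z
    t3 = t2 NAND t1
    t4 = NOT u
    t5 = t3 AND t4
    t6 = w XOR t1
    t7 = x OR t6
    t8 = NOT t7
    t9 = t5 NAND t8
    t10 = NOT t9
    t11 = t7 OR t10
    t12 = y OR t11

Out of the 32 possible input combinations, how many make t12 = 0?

2

t12 = y OR t11 must be 0, so both y = 0 and t11 = 0.
Satisfying assignments:
  x=0, y=0, z=0, w=1, u=1
  x=0, y=0, z=1, w=1, u=1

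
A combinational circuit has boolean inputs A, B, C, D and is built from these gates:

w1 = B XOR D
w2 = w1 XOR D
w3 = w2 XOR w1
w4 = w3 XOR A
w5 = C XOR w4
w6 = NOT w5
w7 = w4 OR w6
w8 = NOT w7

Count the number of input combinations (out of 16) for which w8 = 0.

12

w8 = NOT w7 must be 0, so w7 = 1.
Enumerating the 16 input combinations, 12 give w8 = 0 and 4 give w8 = 1.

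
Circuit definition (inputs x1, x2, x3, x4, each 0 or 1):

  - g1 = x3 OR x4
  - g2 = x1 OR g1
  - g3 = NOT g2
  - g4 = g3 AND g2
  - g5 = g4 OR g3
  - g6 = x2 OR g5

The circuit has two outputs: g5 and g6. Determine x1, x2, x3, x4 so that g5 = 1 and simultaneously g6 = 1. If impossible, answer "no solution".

Check with x1=0 x2=1 x3=0 x4=0:
g1 = x3 OR x4 = 0 OR 0 = 0
g2 = x1 OR g1 = 0 OR 0 = 0
g3 = NOT g2 = NOT 0 = 1
g4 = g3 AND g2 = 1 AND 0 = 0
g5 = g4 OR g3 = 0 OR 1 = 1
g6 = x2 OR g5 = 1 OR 1 = 1
So g5 = 1 and g6 = 1.

x1=0 x2=1 x3=0 x4=0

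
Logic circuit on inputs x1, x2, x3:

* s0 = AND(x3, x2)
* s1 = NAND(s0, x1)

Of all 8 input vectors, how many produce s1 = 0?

1

s1 = NAND(s0, x1) must be 0, so both s0 = 1 and x1 = 1.
s0 = AND(x3, x2) must be 1, so both x3 = 1 and x2 = 1.
Enumerating the 8 input combinations, 1 give s1 = 0 and 7 give s1 = 1.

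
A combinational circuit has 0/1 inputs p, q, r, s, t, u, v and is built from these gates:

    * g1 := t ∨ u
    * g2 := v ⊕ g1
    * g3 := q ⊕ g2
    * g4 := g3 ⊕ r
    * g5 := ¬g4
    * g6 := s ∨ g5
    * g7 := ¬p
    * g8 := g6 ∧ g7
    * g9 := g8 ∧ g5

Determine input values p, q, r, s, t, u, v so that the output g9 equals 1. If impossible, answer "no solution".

p=0, q=1, r=1, s=0, t=0, u=1, v=1

g9 = g8 ∧ g5 must be 1, so both g8 = 1 and g5 = 1.
g8 = g6 ∧ g7 must be 1, so both g6 = 1 and g7 = 1.
g5 = ¬g4 must be 1, so g4 = 0.
Check with p=0, q=1, r=1, s=0, t=0, u=1, v=1:
g1 = t ∨ u = 0 ∨ 1 = 1
g2 = v ⊕ g1 = 1 ⊕ 1 = 0
g3 = q ⊕ g2 = 1 ⊕ 0 = 1
g4 = g3 ⊕ r = 1 ⊕ 1 = 0
g5 = ¬g4 = ¬0 = 1
g6 = s ∨ g5 = 0 ∨ 1 = 1
g7 = ¬p = ¬0 = 1
g8 = g6 ∧ g7 = 1 ∧ 1 = 1
g9 = g8 ∧ g5 = 1 ∧ 1 = 1
So g9 = 1 as required.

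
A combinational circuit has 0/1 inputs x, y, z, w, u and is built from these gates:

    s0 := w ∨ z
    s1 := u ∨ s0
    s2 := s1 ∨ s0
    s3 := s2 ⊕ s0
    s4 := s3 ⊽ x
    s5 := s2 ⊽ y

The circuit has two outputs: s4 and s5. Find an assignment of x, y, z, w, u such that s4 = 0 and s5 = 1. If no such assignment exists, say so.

x=1, y=0, z=0, w=0, u=0

Check with x=1, y=0, z=0, w=0, u=0:
s0 = w ∨ z = 0 ∨ 0 = 0
s1 = u ∨ s0 = 0 ∨ 0 = 0
s2 = s1 ∨ s0 = 0 ∨ 0 = 0
s3 = s2 ⊕ s0 = 0 ⊕ 0 = 0
s4 = s3 ⊽ x = 0 ⊽ 1 = 0
s5 = s2 ⊽ y = 0 ⊽ 0 = 1
So s4 = 0 and s5 = 1.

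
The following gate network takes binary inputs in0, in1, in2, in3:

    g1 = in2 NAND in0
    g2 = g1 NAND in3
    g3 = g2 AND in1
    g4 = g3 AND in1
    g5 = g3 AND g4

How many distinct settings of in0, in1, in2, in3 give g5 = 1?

5

g5 = g3 AND g4 must be 1, so both g3 = 1 and g4 = 1.
Satisfying assignments:
  in0=0, in1=1, in2=0, in3=0
  in0=0, in1=1, in2=1, in3=0
  in0=1, in1=1, in2=0, in3=0
  in0=1, in1=1, in2=1, in3=0
  in0=1, in1=1, in2=1, in3=1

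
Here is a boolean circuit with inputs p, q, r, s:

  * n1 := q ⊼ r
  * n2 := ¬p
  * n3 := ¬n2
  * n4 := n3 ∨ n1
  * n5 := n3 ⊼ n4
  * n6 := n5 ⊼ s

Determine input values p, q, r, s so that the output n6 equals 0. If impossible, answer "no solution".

p=0, q=0, r=1, s=1

Check with p=0, q=0, r=1, s=1:
n1 = q ⊼ r = 0 ⊼ 1 = 1
n2 = ¬p = ¬0 = 1
n3 = ¬n2 = ¬1 = 0
n4 = n3 ∨ n1 = 0 ∨ 1 = 1
n5 = n3 ⊼ n4 = 0 ⊼ 1 = 1
n6 = n5 ⊼ s = 1 ⊼ 1 = 0
So n6 = 0 as required.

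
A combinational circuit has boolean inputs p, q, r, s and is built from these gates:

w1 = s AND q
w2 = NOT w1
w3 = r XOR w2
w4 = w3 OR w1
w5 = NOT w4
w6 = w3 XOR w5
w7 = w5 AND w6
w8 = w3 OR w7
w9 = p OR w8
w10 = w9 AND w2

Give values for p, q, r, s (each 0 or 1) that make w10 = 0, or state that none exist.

w10 = w9 AND w2 must be 0, so at least one of w9, w2 is 0.
Check with p=0, q=1, r=0, s=1:
w1 = s AND q = 1 AND 1 = 1
w2 = NOT w1 = NOT 1 = 0
w3 = r XOR w2 = 0 XOR 0 = 0
w4 = w3 OR w1 = 0 OR 1 = 1
w5 = NOT w4 = NOT 1 = 0
w6 = w3 XOR w5 = 0 XOR 0 = 0
w7 = w5 AND w6 = 0 AND 0 = 0
w8 = w3 OR w7 = 0 OR 0 = 0
w9 = p OR w8 = 0 OR 0 = 0
w10 = w9 AND w2 = 0 AND 0 = 0
So w10 = 0 as required.

p=0, q=1, r=0, s=1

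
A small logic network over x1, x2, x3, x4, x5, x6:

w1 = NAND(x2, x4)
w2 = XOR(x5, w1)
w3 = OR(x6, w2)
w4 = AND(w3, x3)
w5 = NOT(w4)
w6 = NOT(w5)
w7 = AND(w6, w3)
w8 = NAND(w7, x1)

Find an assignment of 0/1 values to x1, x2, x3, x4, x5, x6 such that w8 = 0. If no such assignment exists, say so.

x1=1, x2=0, x3=1, x4=1, x5=0, x6=1

Check with x1=1, x2=0, x3=1, x4=1, x5=0, x6=1:
w1 = NAND(x2, x4) = NAND(0, 1) = 1
w2 = XOR(x5, w1) = XOR(0, 1) = 1
w3 = OR(x6, w2) = OR(1, 1) = 1
w4 = AND(w3, x3) = AND(1, 1) = 1
w5 = NOT(w4) = NOT 1 = 0
w6 = NOT(w5) = NOT 0 = 1
w7 = AND(w6, w3) = AND(1, 1) = 1
w8 = NAND(w7, x1) = NAND(1, 1) = 0
So w8 = 0 as required.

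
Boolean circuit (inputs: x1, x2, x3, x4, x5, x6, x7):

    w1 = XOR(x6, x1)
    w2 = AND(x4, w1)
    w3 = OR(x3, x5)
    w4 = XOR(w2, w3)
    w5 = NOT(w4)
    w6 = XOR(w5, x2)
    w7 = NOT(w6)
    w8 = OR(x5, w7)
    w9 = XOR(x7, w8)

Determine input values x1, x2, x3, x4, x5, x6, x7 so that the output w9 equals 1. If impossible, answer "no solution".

Check with x1=0, x2=0, x3=1, x4=0, x5=0, x6=1, x7=0:
w1 = XOR(x6, x1) = XOR(1, 0) = 1
w2 = AND(x4, w1) = AND(0, 1) = 0
w3 = OR(x3, x5) = OR(1, 0) = 1
w4 = XOR(w2, w3) = XOR(0, 1) = 1
w5 = NOT(w4) = NOT 1 = 0
w6 = XOR(w5, x2) = XOR(0, 0) = 0
w7 = NOT(w6) = NOT 0 = 1
w8 = OR(x5, w7) = OR(0, 1) = 1
w9 = XOR(x7, w8) = XOR(0, 1) = 1
So w9 = 1 as required.

x1=0, x2=0, x3=1, x4=0, x5=0, x6=1, x7=0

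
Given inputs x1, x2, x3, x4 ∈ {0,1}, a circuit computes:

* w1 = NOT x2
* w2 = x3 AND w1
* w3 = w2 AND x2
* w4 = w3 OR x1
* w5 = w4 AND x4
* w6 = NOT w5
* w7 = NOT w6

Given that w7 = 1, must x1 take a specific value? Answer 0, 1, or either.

1

w7 = NOT w6 must be 1, so w6 = 0.
w6 = NOT w5 must be 0, so w5 = 1.
w5 = w4 AND x4 must be 1, so both w4 = 1 and x4 = 1.
Every assignment with w7 = 1 has x1 = 1; there are 4 such assignment(s).
  x1=1, x2=0, x3=0, x4=1
  x1=1, x2=0, x3=1, x4=1
  x1=1, x2=1, x3=0, x4=1
  x1=1, x2=1, x3=1, x4=1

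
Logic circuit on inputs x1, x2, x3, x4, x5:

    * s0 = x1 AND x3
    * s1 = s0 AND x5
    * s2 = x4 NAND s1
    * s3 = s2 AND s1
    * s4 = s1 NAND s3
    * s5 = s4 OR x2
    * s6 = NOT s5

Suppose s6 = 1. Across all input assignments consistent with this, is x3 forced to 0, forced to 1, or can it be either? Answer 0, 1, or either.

s6 = NOT s5 must be 1, so s5 = 0.
s5 = s4 OR x2 must be 0, so both s4 = 0 and x2 = 0.
Every assignment with s6 = 1 has x3 = 1; there are 1 such assignment(s).
  x1=1, x2=0, x3=1, x4=0, x5=1

1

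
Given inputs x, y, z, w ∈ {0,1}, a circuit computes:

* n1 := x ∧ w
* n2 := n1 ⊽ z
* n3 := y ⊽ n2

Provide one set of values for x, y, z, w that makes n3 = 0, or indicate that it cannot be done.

Check with x=1 y=0 z=0 w=0:
n1 = x ∧ w = 1 ∧ 0 = 0
n2 = n1 ⊽ z = 0 ⊽ 0 = 1
n3 = y ⊽ n2 = 0 ⊽ 1 = 0
So n3 = 0 as required.

x=1 y=0 z=0 w=0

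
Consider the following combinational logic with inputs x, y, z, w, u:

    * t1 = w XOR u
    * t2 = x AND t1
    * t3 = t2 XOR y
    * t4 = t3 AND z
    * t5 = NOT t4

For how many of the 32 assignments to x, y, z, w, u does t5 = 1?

t5 = NOT t4 must be 1, so t4 = 0.
Enumerating the 32 input combinations, 24 give t5 = 1 and 8 give t5 = 0.

24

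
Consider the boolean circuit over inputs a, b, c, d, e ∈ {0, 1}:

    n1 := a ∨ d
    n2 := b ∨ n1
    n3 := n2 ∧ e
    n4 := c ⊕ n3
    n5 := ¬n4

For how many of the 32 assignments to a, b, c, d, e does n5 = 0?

n5 = ¬n4 must be 0, so n4 = 1.
n4 = c ⊕ n3 must be 1, so c and n3 differ.
Enumerating the 32 input combinations, 16 give n5 = 0 and 16 give n5 = 1.

16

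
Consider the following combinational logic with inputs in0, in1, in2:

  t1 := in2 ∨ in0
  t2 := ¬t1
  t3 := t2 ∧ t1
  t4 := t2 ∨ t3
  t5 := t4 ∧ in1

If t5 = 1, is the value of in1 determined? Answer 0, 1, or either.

1

t5 = t4 ∧ in1 must be 1, so both t4 = 1 and in1 = 1.
t4 = t2 ∨ t3 must be 1, so at least one of t2, t3 is 1.
Every assignment with t5 = 1 has in1 = 1; there are 1 such assignment(s).
  in0=0, in1=1, in2=0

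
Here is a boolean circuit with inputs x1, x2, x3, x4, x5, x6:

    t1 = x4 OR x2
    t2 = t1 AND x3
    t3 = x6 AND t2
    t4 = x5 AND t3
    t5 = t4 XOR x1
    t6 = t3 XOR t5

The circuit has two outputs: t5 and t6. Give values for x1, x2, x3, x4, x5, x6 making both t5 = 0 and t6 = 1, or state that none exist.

x1=0, x2=1, x3=1, x4=1, x5=0, x6=1

Check with x1=0, x2=1, x3=1, x4=1, x5=0, x6=1:
t1 = x4 OR x2 = 1 OR 1 = 1
t2 = t1 AND x3 = 1 AND 1 = 1
t3 = x6 AND t2 = 1 AND 1 = 1
t4 = x5 AND t3 = 0 AND 1 = 0
t5 = t4 XOR x1 = 0 XOR 0 = 0
t6 = t3 XOR t5 = 1 XOR 0 = 1
So t5 = 0 and t6 = 1.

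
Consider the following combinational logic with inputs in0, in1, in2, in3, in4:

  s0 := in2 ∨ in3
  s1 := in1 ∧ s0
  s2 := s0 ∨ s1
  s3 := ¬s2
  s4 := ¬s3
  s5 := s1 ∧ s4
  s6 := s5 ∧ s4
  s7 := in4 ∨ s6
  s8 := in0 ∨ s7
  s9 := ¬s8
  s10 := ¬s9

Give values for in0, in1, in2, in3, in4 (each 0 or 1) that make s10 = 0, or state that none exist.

Check with in0=0 in1=1 in2=0 in3=0 in4=0:
s0 = in2 ∨ in3 = 0 ∨ 0 = 0
s1 = in1 ∧ s0 = 1 ∧ 0 = 0
s2 = s0 ∨ s1 = 0 ∨ 0 = 0
s3 = ¬s2 = ¬0 = 1
s4 = ¬s3 = ¬1 = 0
s5 = s1 ∧ s4 = 0 ∧ 0 = 0
s6 = s5 ∧ s4 = 0 ∧ 0 = 0
s7 = in4 ∨ s6 = 0 ∨ 0 = 0
s8 = in0 ∨ s7 = 0 ∨ 0 = 0
s9 = ¬s8 = ¬0 = 1
s10 = ¬s9 = ¬1 = 0
So s10 = 0 as required.

in0=0 in1=1 in2=0 in3=0 in4=0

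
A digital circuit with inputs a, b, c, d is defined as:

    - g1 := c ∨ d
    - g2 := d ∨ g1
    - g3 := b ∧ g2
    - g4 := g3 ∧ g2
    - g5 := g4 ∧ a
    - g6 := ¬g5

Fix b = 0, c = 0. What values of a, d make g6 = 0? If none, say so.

no solution exists

With b = 0, c = 0 fixed, none of the 4 settings of a, d give g6 = 0.
For example, with a=1, d=1:
g1 = c ∨ d = 0 ∨ 1 = 1
g2 = d ∨ g1 = 1 ∨ 1 = 1
g3 = b ∧ g2 = 0 ∧ 1 = 0
g4 = g3 ∧ g2 = 0 ∧ 1 = 0
g5 = g4 ∧ a = 0 ∧ 1 = 0
g6 = ¬g5 = ¬0 = 1
giving g6 = 1 ≠ 0.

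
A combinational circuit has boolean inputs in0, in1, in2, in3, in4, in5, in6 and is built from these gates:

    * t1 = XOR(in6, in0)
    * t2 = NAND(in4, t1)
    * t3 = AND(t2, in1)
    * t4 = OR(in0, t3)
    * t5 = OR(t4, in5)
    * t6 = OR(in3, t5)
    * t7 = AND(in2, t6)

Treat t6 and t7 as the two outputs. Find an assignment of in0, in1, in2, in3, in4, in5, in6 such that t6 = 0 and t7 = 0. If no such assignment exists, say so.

Check with in0=0, in1=1, in2=1, in3=0, in4=1, in5=0, in6=1:
t1 = XOR(in6, in0) = XOR(1, 0) = 1
t2 = NAND(in4, t1) = NAND(1, 1) = 0
t3 = AND(t2, in1) = AND(0, 1) = 0
t4 = OR(in0, t3) = OR(0, 0) = 0
t5 = OR(t4, in5) = OR(0, 0) = 0
t6 = OR(in3, t5) = OR(0, 0) = 0
t7 = AND(in2, t6) = AND(1, 0) = 0
So t6 = 0 and t7 = 0.

in0=0, in1=1, in2=1, in3=0, in4=1, in5=0, in6=1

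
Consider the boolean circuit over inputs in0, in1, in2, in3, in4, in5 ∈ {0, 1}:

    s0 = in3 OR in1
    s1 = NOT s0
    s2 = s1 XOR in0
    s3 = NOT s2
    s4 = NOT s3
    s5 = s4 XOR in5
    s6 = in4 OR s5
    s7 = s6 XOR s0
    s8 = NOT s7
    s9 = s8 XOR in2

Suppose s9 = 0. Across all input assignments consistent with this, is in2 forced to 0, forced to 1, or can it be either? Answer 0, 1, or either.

Both values of in2 occur among assignments with s9 = 0:
  in2=0: in0=0, in1=0, in2=0, in3=0, in4=0, in5=0
  in2=1: in0=0, in1=0, in2=1, in3=0, in4=0, in5=1

either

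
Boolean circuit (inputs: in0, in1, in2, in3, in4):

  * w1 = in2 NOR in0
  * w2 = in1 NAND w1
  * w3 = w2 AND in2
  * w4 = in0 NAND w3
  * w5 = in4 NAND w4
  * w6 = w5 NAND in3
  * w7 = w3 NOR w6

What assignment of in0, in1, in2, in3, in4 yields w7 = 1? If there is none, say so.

w7 = w3 NOR w6 must be 1, so both w3 = 0 and w6 = 0.
Check with in0=1, in1=1, in2=0, in3=1, in4=0:
w1 = in2 NOR in0 = 0 NOR 1 = 0
w2 = in1 NAND w1 = 1 NAND 0 = 1
w3 = w2 AND in2 = 1 AND 0 = 0
w4 = in0 NAND w3 = 1 NAND 0 = 1
w5 = in4 NAND w4 = 0 NAND 1 = 1
w6 = w5 NAND in3 = 1 NAND 1 = 0
w7 = w3 NOR w6 = 0 NOR 0 = 1
So w7 = 1 as required.

in0=1, in1=1, in2=0, in3=1, in4=0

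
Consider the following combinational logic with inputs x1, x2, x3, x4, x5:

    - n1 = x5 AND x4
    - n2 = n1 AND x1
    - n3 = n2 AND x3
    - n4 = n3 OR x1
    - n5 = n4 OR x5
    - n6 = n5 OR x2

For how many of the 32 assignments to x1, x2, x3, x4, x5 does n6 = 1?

n6 = n5 OR x2 must be 1, so at least one of n5, x2 is 1.
Enumerating the 32 input combinations, 28 give n6 = 1 and 4 give n6 = 0.

28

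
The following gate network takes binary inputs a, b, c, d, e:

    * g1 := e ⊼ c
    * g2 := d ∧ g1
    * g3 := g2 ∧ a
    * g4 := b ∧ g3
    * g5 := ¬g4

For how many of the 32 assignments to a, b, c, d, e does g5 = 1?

g5 = ¬g4 must be 1, so g4 = 0.
Enumerating the 32 input combinations, 29 give g5 = 1 and 3 give g5 = 0.

29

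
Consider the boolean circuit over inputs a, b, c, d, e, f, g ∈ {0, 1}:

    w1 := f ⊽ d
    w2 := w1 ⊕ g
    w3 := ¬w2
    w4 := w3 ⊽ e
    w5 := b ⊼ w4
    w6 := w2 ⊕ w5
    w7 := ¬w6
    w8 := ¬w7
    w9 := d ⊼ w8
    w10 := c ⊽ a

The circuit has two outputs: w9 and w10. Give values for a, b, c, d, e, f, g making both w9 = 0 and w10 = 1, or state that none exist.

a=0, b=1, c=0, d=1, e=0, f=0, g=1

Check with a=0, b=1, c=0, d=1, e=0, f=0, g=1:
w1 = f ⊽ d = 0 ⊽ 1 = 0
w2 = w1 ⊕ g = 0 ⊕ 1 = 1
w3 = ¬w2 = ¬1 = 0
w4 = w3 ⊽ e = 0 ⊽ 0 = 1
w5 = b ⊼ w4 = 1 ⊼ 1 = 0
w6 = w2 ⊕ w5 = 1 ⊕ 0 = 1
w7 = ¬w6 = ¬1 = 0
w8 = ¬w7 = ¬0 = 1
w9 = d ⊼ w8 = 1 ⊼ 1 = 0
w10 = c ⊽ a = 0 ⊽ 0 = 1
So w9 = 0 and w10 = 1.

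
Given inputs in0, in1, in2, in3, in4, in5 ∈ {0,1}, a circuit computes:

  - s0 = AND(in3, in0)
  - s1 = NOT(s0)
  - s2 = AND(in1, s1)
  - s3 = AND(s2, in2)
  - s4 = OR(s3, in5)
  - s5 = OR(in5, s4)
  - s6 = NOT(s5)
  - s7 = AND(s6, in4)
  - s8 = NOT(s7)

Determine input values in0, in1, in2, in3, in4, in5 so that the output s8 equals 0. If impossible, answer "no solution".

in0=0, in1=1, in2=0, in3=1, in4=1, in5=0

Check with in0=0, in1=1, in2=0, in3=1, in4=1, in5=0:
s0 = AND(in3, in0) = AND(1, 0) = 0
s1 = NOT(s0) = NOT 0 = 1
s2 = AND(in1, s1) = AND(1, 1) = 1
s3 = AND(s2, in2) = AND(1, 0) = 0
s4 = OR(s3, in5) = OR(0, 0) = 0
s5 = OR(in5, s4) = OR(0, 0) = 0
s6 = NOT(s5) = NOT 0 = 1
s7 = AND(s6, in4) = AND(1, 1) = 1
s8 = NOT(s7) = NOT 1 = 0
So s8 = 0 as required.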